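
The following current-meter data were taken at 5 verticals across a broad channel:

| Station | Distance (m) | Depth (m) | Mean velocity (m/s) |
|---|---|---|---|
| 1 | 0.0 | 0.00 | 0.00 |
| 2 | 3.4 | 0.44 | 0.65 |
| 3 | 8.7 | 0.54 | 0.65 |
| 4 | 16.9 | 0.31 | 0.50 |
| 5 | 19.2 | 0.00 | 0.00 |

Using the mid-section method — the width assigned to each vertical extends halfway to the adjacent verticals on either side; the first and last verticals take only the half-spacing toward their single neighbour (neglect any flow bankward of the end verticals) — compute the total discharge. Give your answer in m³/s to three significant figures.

w_2 = (8.7 − 0.0)/2 = 4.35 m; q_2 = 0.65 × 0.44 × 4.35 = 1.244 m³/s
w_3 = (16.9 − 3.4)/2 = 6.75 m; q_3 = 0.65 × 0.54 × 6.75 = 2.369 m³/s
w_4 = (19.2 − 8.7)/2 = 5.25 m; q_4 = 0.50 × 0.31 × 5.25 = 0.8138 m³/s
Stations 1, 5 contribute zero (depth or velocity is 0).
Q = Σ qᵢ = 4.427 m³/s

4.43 m³/s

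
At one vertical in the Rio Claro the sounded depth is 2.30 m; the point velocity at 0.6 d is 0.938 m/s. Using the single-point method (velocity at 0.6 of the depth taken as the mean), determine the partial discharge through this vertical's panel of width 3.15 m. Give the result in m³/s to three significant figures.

6.80 m³/s

v̄ = v₀.₆ = 0.938 m/s
q = v̄ × d × w = 0.9380 × 2.30 × 3.15 = 6.796 m³/s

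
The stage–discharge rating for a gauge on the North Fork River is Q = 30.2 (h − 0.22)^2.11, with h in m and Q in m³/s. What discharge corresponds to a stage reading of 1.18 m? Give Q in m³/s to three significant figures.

27.7 m³/s

Q = 30.2 × (1.18 − 0.22)^2.11 = 30.2 × 0.96^2.11 = 27.71 m³/s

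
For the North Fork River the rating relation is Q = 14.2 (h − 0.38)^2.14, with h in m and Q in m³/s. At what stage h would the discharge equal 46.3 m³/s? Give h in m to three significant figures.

h − h₀ = (Q/C)^(1/b) = (46.3/14.2)^(1/2.14) = 1.737 m
h = 0.38 + 1.737 = 2.117 m

2.12 m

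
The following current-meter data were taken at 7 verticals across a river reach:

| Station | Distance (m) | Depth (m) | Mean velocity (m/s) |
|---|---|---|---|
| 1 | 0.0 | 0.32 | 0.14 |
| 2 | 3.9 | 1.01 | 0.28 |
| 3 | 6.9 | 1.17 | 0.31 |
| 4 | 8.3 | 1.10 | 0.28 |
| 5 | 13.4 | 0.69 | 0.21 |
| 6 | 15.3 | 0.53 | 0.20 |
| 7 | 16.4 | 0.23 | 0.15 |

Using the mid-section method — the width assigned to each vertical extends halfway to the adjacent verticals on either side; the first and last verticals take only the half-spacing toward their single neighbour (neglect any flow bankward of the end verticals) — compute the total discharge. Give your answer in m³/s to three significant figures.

3.55 m³/s

w_1 = (3.9 − 0.0)/2 = 1.95 m; q_1 = 0.14 × 0.32 × 1.95 = 0.08736 m³/s
w_2 = (6.9 − 0.0)/2 = 3.45 m; q_2 = 0.28 × 1.01 × 3.45 = 0.9757 m³/s
w_3 = (8.3 − 3.9)/2 = 2.2 m; q_3 = 0.31 × 1.17 × 2.2 = 0.7979 m³/s
w_4 = (13.4 − 6.9)/2 = 3.25 m; q_4 = 0.28 × 1.10 × 3.25 = 1.001 m³/s
w_5 = (15.3 − 8.3)/2 = 3.5 m; q_5 = 0.21 × 0.69 × 3.5 = 0.5072 m³/s
w_6 = (16.4 − 13.4)/2 = 1.5 m; q_6 = 0.20 × 0.53 × 1.5 = 0.1590 m³/s
w_7 = (16.4 − 15.3)/2 = 0.55 m; q_7 = 0.15 × 0.23 × 0.55 = 0.01898 m³/s
Q = Σ qᵢ = 3.547 m³/s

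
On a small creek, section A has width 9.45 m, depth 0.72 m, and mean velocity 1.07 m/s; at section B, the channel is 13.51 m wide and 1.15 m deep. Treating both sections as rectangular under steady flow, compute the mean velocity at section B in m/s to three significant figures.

Q = A₁V₁ = (9.45×0.72) × 1.07 = 7.280 m³/s
A₂ = 13.51 × 1.15 = 15.54 m²
V₂ = Q/A₂ = 7.280/15.54 = 0.4686 m/s

0.469 m/s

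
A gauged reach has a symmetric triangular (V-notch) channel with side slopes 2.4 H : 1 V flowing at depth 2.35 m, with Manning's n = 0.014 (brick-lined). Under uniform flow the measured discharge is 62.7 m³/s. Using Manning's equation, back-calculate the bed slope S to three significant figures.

A = z·y² = 2.4×2.35² = 13.25 m²
P = 2y√(1+z²) = 2×2.35×√(1+2.4²) = 12.22 m
R = A/P = 13.25/12.22 = 1.085 m
S = (Q·n / (1·A·R^(2/3)))² = (62.7×0.014 / (1×13.25×1.056))² = 0.003936

0.00394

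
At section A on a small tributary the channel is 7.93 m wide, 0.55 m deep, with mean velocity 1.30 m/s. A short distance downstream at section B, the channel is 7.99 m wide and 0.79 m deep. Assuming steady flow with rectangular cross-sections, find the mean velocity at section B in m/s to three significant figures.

Q = A₁V₁ = (7.93×0.55) × 1.30 = 5.670 m³/s
A₂ = 7.99 × 0.79 = 6.312 m²
V₂ = Q/A₂ = 5.670/6.312 = 0.8983 m/s

0.898 m/s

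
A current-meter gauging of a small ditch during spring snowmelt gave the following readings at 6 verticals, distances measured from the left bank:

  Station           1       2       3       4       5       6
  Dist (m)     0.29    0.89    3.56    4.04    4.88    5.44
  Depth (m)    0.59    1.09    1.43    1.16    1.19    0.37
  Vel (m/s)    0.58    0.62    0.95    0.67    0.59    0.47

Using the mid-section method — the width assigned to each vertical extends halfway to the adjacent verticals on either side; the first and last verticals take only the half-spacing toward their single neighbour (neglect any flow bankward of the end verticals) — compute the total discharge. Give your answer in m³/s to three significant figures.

4.40 m³/s

w_1 = (0.89 − 0.29)/2 = 0.3 m; q_1 = 0.58 × 0.59 × 0.3 = 0.1027 m³/s
w_2 = (3.56 − 0.29)/2 = 1.635 m; q_2 = 0.62 × 1.09 × 1.635 = 1.105 m³/s
w_3 = (4.04 − 0.89)/2 = 1.575 m; q_3 = 0.95 × 1.43 × 1.575 = 2.140 m³/s
w_4 = (4.88 − 3.56)/2 = 0.66 m; q_4 = 0.67 × 1.16 × 0.66 = 0.5130 m³/s
w_5 = (5.44 − 4.04)/2 = 0.7 m; q_5 = 0.59 × 1.19 × 0.7 = 0.4915 m³/s
w_6 = (5.44 − 4.88)/2 = 0.28 m; q_6 = 0.47 × 0.37 × 0.28 = 0.04869 m³/s
Q = Σ qᵢ = 4.400 m³/s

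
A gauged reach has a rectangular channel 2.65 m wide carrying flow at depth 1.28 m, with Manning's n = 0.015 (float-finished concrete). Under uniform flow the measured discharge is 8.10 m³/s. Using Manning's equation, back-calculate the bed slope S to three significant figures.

A = b·y = 2.65 × 1.28 = 3.392 m²
P = b + 2y = 2.65 + 2×1.28 = 5.210 m
R = A/P = 3.392/5.210 = 0.6511 m
S = (Q·n / (1·A·R^(2/3)))² = (8.10×0.015 / (1×3.392×0.7512))² = 0.002274

0.00227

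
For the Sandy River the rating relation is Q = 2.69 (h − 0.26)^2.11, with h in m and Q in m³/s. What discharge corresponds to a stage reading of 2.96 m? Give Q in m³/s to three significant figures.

21.9 m³/s

Q = 2.69 × (2.96 − 0.26)^2.11 = 2.69 × 2.7^2.11 = 21.87 m³/s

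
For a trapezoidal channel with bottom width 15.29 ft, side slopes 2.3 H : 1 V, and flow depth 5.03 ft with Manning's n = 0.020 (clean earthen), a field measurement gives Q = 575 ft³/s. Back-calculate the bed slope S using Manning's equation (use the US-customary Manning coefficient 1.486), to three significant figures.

0.000659

A = (b + z·y)·y = (15.29 + 2.3×5.03)×5.03 = 135.1 ft²
P = b + 2y√(1+z²) = 15.29 + 2×5.03×√(1+2.3²) = 40.52 ft
R = A/P = 135.1/40.52 = 3.334 ft
S = (Q·n / (1.486·A·R^(2/3)))² = (575×0.020 / (1.486×135.1×2.232))² = 0.0006588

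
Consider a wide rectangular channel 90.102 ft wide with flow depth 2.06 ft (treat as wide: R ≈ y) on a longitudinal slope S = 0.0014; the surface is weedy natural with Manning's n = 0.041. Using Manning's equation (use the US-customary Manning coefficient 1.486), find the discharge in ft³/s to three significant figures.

408 ft³/s

A = b·y = 90.102 × 2.06 = 185.6 ft²
Wide channel: R ≈ y = 2.06 ft
Q = (1.486/n)·A·R^(2/3)·S^(1/2) = (1.486/0.041) × 185.6 × 2.060^(2/3) × 0.0014^(1/2) = 407.5 ft³/s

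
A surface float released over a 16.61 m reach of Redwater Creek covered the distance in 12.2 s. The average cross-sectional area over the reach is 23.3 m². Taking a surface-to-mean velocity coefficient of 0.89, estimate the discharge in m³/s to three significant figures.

28.2 m³/s

v_surface = L / t̄ = 16.61 / 12.2 = 1.361 m/s
v_mean = 0.89 × 1.361 = 1.212 m/s
Q = A × v_mean = 23.3 × 1.212 = 28.23 m³/s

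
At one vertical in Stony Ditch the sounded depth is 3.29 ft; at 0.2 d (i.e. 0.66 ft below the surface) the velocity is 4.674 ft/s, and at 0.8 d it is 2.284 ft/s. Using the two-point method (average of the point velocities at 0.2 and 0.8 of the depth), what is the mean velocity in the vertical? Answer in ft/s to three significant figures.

v̄ = (4.674 + 2.284) / 2 = 3.479 ft/s

3.48 ft/s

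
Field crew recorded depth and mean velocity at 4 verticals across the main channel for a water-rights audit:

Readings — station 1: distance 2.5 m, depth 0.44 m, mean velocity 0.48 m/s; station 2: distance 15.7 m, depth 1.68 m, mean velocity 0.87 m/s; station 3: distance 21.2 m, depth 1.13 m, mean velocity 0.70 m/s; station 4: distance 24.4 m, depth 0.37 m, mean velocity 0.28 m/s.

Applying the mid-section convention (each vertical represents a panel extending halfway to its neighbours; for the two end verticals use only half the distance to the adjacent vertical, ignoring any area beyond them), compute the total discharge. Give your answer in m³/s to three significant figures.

w_1 = (15.7 − 2.5)/2 = 6.6 m; q_1 = 0.48 × 0.44 × 6.6 = 1.394 m³/s
w_2 = (21.2 − 2.5)/2 = 9.35 m; q_2 = 0.87 × 1.68 × 9.35 = 13.67 m³/s
w_3 = (24.4 − 15.7)/2 = 4.35 m; q_3 = 0.70 × 1.13 × 4.35 = 3.441 m³/s
w_4 = (24.4 − 21.2)/2 = 1.6 m; q_4 = 0.28 × 0.37 × 1.6 = 0.1658 m³/s
Q = Σ qᵢ = 18.67 m³/s

18.7 m³/s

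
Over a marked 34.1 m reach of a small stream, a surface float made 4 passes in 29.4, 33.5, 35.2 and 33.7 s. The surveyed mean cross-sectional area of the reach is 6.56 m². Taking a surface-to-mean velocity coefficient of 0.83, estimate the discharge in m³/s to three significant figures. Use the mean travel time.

t̄ = (29.4 + 33.5 + 35.2 + 33.7) / 4 = 32.95 s
v_surface = L / t̄ = 34.1 / 32.95 = 1.035 m/s
v_mean = 0.83 × 1.035 = 0.8590 m/s
Q = A × v_mean = 6.56 × 0.8590 = 5.635 m³/s

5.63 m³/s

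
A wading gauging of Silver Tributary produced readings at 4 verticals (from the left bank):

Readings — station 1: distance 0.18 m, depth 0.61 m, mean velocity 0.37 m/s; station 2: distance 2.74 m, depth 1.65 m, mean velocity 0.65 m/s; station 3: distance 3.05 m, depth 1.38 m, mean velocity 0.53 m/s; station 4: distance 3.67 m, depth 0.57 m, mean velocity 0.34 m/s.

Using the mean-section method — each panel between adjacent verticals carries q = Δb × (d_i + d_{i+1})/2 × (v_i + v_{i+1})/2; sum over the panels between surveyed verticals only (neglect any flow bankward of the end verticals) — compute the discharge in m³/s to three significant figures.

Panel 1-2: Δb = 2.56 m, d̄ = (0.61+1.65)/2 = 1.13, v̄ = (0.37+0.65)/2 = 0.51 → q = 2.56×1.13×0.51 = 1.475 m³/s
Panel 2-3: Δb = 0.31 m, d̄ = (1.65+1.38)/2 = 1.515, v̄ = (0.65+0.53)/2 = 0.59 → q = 0.31×1.515×0.59 = 0.2771 m³/s
Panel 3-4: Δb = 0.62 m, d̄ = (1.38+0.57)/2 = 0.975, v̄ = (0.53+0.34)/2 = 0.435 → q = 0.62×0.975×0.435 = 0.2630 m³/s
Q = Σ q = 2.015 m³/s

2.02 m³/s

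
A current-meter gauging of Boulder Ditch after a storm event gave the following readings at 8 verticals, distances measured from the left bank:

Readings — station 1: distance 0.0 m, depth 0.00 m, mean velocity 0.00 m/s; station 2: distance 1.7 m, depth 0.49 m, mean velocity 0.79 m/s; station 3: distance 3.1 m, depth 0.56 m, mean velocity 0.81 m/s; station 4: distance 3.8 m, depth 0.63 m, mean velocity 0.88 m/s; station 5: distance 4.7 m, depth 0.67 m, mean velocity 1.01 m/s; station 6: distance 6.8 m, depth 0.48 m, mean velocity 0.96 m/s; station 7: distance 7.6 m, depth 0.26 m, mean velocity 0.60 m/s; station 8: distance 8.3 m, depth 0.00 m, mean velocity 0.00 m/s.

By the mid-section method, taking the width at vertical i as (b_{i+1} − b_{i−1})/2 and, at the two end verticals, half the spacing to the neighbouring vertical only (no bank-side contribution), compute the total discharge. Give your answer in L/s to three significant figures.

w_2 = (3.1 − 0.0)/2 = 1.55 m; q_2 = 0.79 × 0.49 × 1.55 = 0.6000 m³/s
w_3 = (3.8 − 1.7)/2 = 1.05 m; q_3 = 0.81 × 0.56 × 1.05 = 0.4763 m³/s
w_4 = (4.7 − 3.1)/2 = 0.8 m; q_4 = 0.88 × 0.63 × 0.8 = 0.4435 m³/s
w_5 = (6.8 − 3.8)/2 = 1.5 m; q_5 = 1.01 × 0.67 × 1.5 = 1.015 m³/s
w_6 = (7.6 − 4.7)/2 = 1.45 m; q_6 = 0.96 × 0.48 × 1.45 = 0.6682 m³/s
w_7 = (8.3 − 6.8)/2 = 0.75 m; q_7 = 0.60 × 0.26 × 0.75 = 0.1170 m³/s
Stations 1, 8 contribute zero (depth or velocity is 0).
Q = Σ qᵢ = 3.320 m³/s
= 3.320 × 1000 = 3320 L/s

3320 L/s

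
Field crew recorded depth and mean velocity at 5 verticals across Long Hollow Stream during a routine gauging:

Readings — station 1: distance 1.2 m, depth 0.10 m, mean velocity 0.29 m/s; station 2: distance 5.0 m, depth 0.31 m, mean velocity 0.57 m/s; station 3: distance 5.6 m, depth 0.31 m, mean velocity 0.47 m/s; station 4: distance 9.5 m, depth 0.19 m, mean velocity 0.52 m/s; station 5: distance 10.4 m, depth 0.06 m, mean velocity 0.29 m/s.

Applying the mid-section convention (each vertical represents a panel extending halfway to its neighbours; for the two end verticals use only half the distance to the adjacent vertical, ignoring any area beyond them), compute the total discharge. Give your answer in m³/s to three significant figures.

1.02 m³/s

w_1 = (5.0 − 1.2)/2 = 1.9 m; q_1 = 0.29 × 0.10 × 1.9 = 0.05510 m³/s
w_2 = (5.6 − 1.2)/2 = 2.2 m; q_2 = 0.57 × 0.31 × 2.2 = 0.3887 m³/s
w_3 = (9.5 − 5.0)/2 = 2.25 m; q_3 = 0.47 × 0.31 × 2.25 = 0.3278 m³/s
w_4 = (10.4 − 5.6)/2 = 2.4 m; q_4 = 0.52 × 0.19 × 2.4 = 0.2371 m³/s
w_5 = (10.4 − 9.5)/2 = 0.45 m; q_5 = 0.29 × 0.06 × 0.45 = 0.007830 m³/s
Q = Σ qᵢ = 1.017 m³/s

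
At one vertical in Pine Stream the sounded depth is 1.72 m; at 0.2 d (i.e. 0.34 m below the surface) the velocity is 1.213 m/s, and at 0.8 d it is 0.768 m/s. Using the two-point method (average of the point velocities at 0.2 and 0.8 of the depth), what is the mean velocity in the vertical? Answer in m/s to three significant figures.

0.991 m/s

v̄ = (1.213 + 0.768) / 2 = 0.9905 m/s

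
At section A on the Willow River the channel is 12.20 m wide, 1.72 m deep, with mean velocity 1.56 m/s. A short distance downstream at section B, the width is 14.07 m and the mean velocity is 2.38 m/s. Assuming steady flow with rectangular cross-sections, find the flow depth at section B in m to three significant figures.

Q = A₁V₁ = (12.20×1.72) × 1.56 = 32.74 m³/s
d₂ = Q/(b₂ V₂) = 32.74/(14.07×2.38) = 0.9776 m

0.978 m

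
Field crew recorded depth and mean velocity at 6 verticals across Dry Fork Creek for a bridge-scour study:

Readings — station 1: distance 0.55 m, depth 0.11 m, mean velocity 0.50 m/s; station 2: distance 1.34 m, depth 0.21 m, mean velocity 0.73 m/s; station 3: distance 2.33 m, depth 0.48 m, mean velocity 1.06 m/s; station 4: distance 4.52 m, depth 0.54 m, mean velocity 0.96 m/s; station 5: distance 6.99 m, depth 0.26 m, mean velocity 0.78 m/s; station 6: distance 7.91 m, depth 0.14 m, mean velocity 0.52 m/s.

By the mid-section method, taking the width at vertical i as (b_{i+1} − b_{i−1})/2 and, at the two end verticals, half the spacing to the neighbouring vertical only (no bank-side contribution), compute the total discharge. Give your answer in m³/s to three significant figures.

w_1 = (1.34 − 0.55)/2 = 0.395 m; q_1 = 0.50 × 0.11 × 0.395 = 0.02173 m³/s
w_2 = (2.33 − 0.55)/2 = 0.89 m; q_2 = 0.73 × 0.21 × 0.89 = 0.1364 m³/s
w_3 = (4.52 − 1.34)/2 = 1.59 m; q_3 = 1.06 × 0.48 × 1.59 = 0.8090 m³/s
w_4 = (6.99 − 2.33)/2 = 2.33 m; q_4 = 0.96 × 0.54 × 2.33 = 1.208 m³/s
w_5 = (7.91 − 4.52)/2 = 1.695 m; q_5 = 0.78 × 0.26 × 1.695 = 0.3437 m³/s
w_6 = (7.91 − 6.99)/2 = 0.46 m; q_6 = 0.52 × 0.14 × 0.46 = 0.03349 m³/s
Q = Σ qᵢ = 2.552 m³/s

2.55 m³/s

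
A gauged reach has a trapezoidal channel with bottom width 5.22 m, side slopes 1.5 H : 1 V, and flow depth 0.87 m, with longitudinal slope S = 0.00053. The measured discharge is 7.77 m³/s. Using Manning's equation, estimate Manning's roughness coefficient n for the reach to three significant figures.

0.0130

A = (b + z·y)·y = (5.22 + 1.5×0.87)×0.87 = 5.677 m²
P = b + 2y√(1+z²) = 5.22 + 2×0.87×√(1+1.5²) = 8.357 m
R = A/P = 5.677/8.357 = 0.6793 m
n = (1/Q)·A·R^(2/3)·S^(1/2) = (1/7.77) × 5.677 × 0.7727 × 0.02302 = 0.01300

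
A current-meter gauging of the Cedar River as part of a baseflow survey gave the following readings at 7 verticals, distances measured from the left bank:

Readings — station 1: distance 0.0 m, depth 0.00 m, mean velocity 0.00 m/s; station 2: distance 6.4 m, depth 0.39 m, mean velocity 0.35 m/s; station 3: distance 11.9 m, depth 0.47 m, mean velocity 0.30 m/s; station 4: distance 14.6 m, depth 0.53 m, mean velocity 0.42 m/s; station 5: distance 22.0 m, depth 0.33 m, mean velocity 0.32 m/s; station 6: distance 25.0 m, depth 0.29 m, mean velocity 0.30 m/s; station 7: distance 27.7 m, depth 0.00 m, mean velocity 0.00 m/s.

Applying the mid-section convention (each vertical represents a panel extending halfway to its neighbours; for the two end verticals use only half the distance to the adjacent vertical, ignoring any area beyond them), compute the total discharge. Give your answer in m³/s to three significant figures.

w_2 = (11.9 − 0.0)/2 = 5.95 m; q_2 = 0.35 × 0.39 × 5.95 = 0.8122 m³/s
w_3 = (14.6 − 6.4)/2 = 4.1 m; q_3 = 0.30 × 0.47 × 4.1 = 0.5781 m³/s
w_4 = (22.0 − 11.9)/2 = 5.05 m; q_4 = 0.42 × 0.53 × 5.05 = 1.124 m³/s
w_5 = (25.0 − 14.6)/2 = 5.2 m; q_5 = 0.32 × 0.33 × 5.2 = 0.5491 m³/s
w_6 = (27.7 − 22.0)/2 = 2.85 m; q_6 = 0.30 × 0.29 × 2.85 = 0.2480 m³/s
Stations 1, 7 contribute zero (depth or velocity is 0).
Q = Σ qᵢ = 3.311 m³/s

3.31 m³/s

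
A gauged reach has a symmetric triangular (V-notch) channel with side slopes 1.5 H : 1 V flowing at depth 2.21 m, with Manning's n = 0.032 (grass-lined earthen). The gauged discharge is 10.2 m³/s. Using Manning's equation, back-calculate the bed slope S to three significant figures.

A = z·y² = 1.5×2.21² = 7.326 m²
P = 2y√(1+z²) = 2×2.21×√(1+1.5²) = 7.968 m
R = A/P = 7.326/7.968 = 0.9194 m
S = (Q·n / (1·A·R^(2/3)))² = (10.2×0.032 / (1×7.326×0.9455))² = 0.002220

0.00222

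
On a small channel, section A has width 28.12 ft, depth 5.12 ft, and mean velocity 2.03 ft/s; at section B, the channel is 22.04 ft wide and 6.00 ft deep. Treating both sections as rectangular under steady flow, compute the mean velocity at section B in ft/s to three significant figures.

Q = A₁V₁ = (28.12×5.12) × 2.03 = 292.3 ft³/s
A₂ = 22.04 × 6.00 = 132.2 ft²
V₂ = Q/A₂ = 292.3/132.2 = 2.210 ft/s

2.21 ft/s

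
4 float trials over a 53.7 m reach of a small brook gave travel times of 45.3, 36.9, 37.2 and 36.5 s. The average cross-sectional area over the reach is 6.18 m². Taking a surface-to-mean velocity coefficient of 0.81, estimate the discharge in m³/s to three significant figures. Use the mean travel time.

t̄ = (45.3 + 36.9 + 37.2 + 36.5) / 4 = 38.975 s
v_surface = L / t̄ = 53.7 / 38.975 = 1.378 m/s
v_mean = 0.81 × 1.378 = 1.116 m/s
Q = A × v_mean = 6.18 × 1.116 = 6.897 m³/s

6.90 m³/s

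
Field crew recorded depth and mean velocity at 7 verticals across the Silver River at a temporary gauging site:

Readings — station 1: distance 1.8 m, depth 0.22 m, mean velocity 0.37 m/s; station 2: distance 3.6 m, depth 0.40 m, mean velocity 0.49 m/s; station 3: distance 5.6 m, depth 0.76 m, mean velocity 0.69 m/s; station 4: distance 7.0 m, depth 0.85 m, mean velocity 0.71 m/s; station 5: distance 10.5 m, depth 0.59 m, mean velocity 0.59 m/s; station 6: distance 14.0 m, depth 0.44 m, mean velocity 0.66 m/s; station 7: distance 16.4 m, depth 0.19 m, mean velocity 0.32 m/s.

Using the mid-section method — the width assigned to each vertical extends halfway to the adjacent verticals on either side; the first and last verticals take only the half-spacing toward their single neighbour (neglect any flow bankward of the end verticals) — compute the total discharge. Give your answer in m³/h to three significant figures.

17900 m³/h

w_1 = (3.6 − 1.8)/2 = 0.9 m; q_1 = 0.37 × 0.22 × 0.9 = 0.07326 m³/s
w_2 = (5.6 − 1.8)/2 = 1.9 m; q_2 = 0.49 × 0.40 × 1.9 = 0.3724 m³/s
w_3 = (7.0 − 3.6)/2 = 1.7 m; q_3 = 0.69 × 0.76 × 1.7 = 0.8915 m³/s
w_4 = (10.5 − 5.6)/2 = 2.45 m; q_4 = 0.71 × 0.85 × 2.45 = 1.479 m³/s
w_5 = (14.0 − 7.0)/2 = 3.5 m; q_5 = 0.59 × 0.59 × 3.5 = 1.218 m³/s
w_6 = (16.4 − 10.5)/2 = 2.95 m; q_6 = 0.66 × 0.44 × 2.95 = 0.8567 m³/s
w_7 = (16.4 − 14.0)/2 = 1.2 m; q_7 = 0.32 × 0.19 × 1.2 = 0.07296 m³/s
Q = Σ qᵢ = 4.964 m³/s
= 4.964 × 3600 = 17870 m³/h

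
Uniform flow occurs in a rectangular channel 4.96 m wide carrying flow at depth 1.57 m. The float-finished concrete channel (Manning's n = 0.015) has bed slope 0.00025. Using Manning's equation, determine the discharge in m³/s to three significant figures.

8.00 m³/s

A = b·y = 4.96 × 1.57 = 7.787 m²
P = b + 2y = 4.96 + 2×1.57 = 8.100 m
R = A/P = 7.787/8.100 = 0.9614 m
Q = (1/n)·A·R^(2/3)·S^(1/2) = (1/0.015) × 7.787 × 0.9614^(2/3) × 0.00025^(1/2) = 7.996 m³/s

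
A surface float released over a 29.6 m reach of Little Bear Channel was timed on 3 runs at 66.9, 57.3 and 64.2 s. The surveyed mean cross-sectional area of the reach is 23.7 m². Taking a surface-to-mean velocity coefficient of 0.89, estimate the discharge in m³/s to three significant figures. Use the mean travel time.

t̄ = (66.9 + 57.3 + 64.2) / 3 = 62.8 s
v_surface = L / t̄ = 29.6 / 62.8 = 0.4713 m/s
v_mean = 0.89 × 0.4713 = 0.4195 m/s
Q = A × v_mean = 23.7 × 0.4195 = 9.942 m³/s

9.94 m³/s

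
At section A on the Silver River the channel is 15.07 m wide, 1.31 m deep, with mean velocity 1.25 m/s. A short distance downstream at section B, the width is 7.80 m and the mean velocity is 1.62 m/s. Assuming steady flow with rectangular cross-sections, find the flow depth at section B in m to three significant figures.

Q = A₁V₁ = (15.07×1.31) × 1.25 = 24.68 m³/s
d₂ = Q/(b₂ V₂) = 24.68/(7.80×1.62) = 1.953 m

1.95 m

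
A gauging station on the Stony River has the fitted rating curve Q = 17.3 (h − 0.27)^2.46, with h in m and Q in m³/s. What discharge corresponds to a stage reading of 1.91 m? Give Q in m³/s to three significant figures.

58.4 m³/s

Q = 17.3 × (1.91 − 0.27)^2.46 = 17.3 × 1.64^2.46 = 58.42 m³/s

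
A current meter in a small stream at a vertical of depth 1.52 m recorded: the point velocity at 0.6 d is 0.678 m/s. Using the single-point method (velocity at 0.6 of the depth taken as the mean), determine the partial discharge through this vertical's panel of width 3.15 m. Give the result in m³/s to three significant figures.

3.25 m³/s

v̄ = v₀.₆ = 0.678 m/s
q = v̄ × d × w = 0.6780 × 1.52 × 3.15 = 3.246 m³/s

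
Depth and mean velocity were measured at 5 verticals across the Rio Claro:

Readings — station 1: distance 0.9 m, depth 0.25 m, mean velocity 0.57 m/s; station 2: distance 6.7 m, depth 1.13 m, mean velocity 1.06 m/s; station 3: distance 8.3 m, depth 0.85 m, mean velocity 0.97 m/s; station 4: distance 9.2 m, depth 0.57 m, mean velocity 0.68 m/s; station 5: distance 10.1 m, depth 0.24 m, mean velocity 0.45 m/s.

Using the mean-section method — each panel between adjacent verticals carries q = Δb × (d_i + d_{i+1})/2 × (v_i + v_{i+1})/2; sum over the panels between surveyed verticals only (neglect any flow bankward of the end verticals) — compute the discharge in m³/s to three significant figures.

5.60 m³/s

Panel 1-2: Δb = 5.8 m, d̄ = (0.25+1.13)/2 = 0.69, v̄ = (0.57+1.06)/2 = 0.815 → q = 5.8×0.69×0.815 = 3.262 m³/s
Panel 2-3: Δb = 1.6 m, d̄ = (1.13+0.85)/2 = 0.99, v̄ = (1.06+0.97)/2 = 1.015 → q = 1.6×0.99×1.015 = 1.608 m³/s
Panel 3-4: Δb = 0.9 m, d̄ = (0.85+0.57)/2 = 0.71, v̄ = (0.97+0.68)/2 = 0.825 → q = 0.9×0.71×0.825 = 0.5272 m³/s
Panel 4-5: Δb = 0.9 m, d̄ = (0.57+0.24)/2 = 0.405, v̄ = (0.68+0.45)/2 = 0.565 → q = 0.9×0.405×0.565 = 0.2059 m³/s
Q = Σ q = 5.603 m³/s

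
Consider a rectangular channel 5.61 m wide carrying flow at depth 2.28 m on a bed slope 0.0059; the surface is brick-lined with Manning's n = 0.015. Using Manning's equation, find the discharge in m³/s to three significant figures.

A = b·y = 5.61 × 2.28 = 12.79 m²
P = b + 2y = 5.61 + 2×2.28 = 10.17 m
R = A/P = 12.79/10.17 = 1.258 m
Q = (1/n)·A·R^(2/3)·S^(1/2) = (1/0.015) × 12.79 × 1.258^(2/3) × 0.0059^(1/2) = 76.32 m³/s

76.3 m³/s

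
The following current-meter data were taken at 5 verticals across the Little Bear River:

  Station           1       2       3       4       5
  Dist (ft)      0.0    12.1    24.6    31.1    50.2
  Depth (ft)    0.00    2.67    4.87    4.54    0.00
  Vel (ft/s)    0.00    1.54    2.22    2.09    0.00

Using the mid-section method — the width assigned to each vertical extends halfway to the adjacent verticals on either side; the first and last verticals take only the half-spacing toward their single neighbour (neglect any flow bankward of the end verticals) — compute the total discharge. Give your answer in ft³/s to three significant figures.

w_2 = (24.6 − 0.0)/2 = 12.3 ft; q_2 = 1.54 × 2.67 × 12.3 = 50.58 ft³/s
w_3 = (31.1 − 12.1)/2 = 9.5 ft; q_3 = 2.22 × 4.87 × 9.5 = 102.7 ft³/s
w_4 = (50.2 − 24.6)/2 = 12.8 ft; q_4 = 2.09 × 4.54 × 12.8 = 121.5 ft³/s
Stations 1, 5 contribute zero (depth or velocity is 0).
Q = Σ qᵢ = 274.7 ft³/s

275 ft³/s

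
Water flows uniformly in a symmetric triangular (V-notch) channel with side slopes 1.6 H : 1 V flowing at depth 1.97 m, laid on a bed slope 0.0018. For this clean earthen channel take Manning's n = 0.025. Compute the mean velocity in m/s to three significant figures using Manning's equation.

1.51 m/s

A = z·y² = 1.6×1.97² = 6.209 m²
P = 2y√(1+z²) = 2×1.97×√(1+1.6²) = 7.434 m
R = A/P = 6.209/7.434 = 0.8353 m
Q = (1/n)·A·R^(2/3)·S^(1/2) = (1/0.025) × 6.209 × 0.8353^(2/3) × 0.0018^(1/2) = 9.346 m³/s
V = Q/A = 9.346/6.209 = 1.505 m/s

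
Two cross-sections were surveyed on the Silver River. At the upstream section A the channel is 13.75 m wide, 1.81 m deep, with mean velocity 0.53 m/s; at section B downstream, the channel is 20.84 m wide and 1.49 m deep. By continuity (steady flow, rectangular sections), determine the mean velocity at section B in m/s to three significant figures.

0.425 m/s

Q = A₁V₁ = (13.75×1.81) × 0.53 = 13.19 m³/s
A₂ = 20.84 × 1.49 = 31.05 m²
V₂ = Q/A₂ = 13.19/31.05 = 0.4248 m/s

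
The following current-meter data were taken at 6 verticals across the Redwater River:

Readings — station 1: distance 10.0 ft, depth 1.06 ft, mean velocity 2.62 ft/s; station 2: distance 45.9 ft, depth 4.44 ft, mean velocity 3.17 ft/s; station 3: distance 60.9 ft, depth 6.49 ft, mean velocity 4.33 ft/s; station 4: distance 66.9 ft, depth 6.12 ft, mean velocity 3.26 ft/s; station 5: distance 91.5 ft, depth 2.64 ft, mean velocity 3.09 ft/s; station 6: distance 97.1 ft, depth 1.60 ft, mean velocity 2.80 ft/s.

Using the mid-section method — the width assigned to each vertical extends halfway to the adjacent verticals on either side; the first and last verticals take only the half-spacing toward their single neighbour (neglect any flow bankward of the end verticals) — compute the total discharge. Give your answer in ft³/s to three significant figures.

1140 ft³/s

w_1 = (45.9 − 10.0)/2 = 17.95 ft; q_1 = 2.62 × 1.06 × 17.95 = 49.85 ft³/s
w_2 = (60.9 − 10.0)/2 = 25.45 ft; q_2 = 3.17 × 4.44 × 25.45 = 358.2 ft³/s
w_3 = (66.9 − 45.9)/2 = 10.5 ft; q_3 = 4.33 × 6.49 × 10.5 = 295.1 ft³/s
w_4 = (91.5 − 60.9)/2 = 15.3 ft; q_4 = 3.26 × 6.12 × 15.3 = 305.3 ft³/s
w_5 = (97.1 − 66.9)/2 = 15.1 ft; q_5 = 3.09 × 2.64 × 15.1 = 123.2 ft³/s
w_6 = (97.1 − 91.5)/2 = 2.8 ft; q_6 = 2.80 × 1.60 × 2.8 = 12.54 ft³/s
Q = Σ qᵢ = 1144 ft³/s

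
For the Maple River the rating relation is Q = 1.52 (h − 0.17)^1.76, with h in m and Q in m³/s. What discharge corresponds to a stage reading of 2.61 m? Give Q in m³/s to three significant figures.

Q = 1.52 × (2.61 − 0.17)^1.76 = 1.52 × 2.44^1.76 = 7.305 m³/s

7.31 m³/s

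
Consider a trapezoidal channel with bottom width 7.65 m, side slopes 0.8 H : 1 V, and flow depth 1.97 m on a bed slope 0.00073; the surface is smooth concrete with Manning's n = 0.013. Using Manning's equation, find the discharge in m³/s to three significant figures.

A = (b + z·y)·y = (7.65 + 0.8×1.97)×1.97 = 18.18 m²
P = b + 2y√(1+z²) = 7.65 + 2×1.97×√(1+0.8²) = 12.70 m
R = A/P = 18.18/12.70 = 1.432 m
Q = (1/n)·A·R^(2/3)·S^(1/2) = (1/0.013) × 18.18 × 1.432^(2/3) × 0.00073^(1/2) = 47.98 m³/s

48.0 m³/s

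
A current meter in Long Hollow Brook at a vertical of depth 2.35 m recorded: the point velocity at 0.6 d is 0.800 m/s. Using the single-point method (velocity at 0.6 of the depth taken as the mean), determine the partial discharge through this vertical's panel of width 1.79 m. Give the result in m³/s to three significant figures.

3.37 m³/s

v̄ = v₀.₆ = 0.800 m/s
q = v̄ × d × w = 0.8000 × 2.35 × 1.79 = 3.365 m³/s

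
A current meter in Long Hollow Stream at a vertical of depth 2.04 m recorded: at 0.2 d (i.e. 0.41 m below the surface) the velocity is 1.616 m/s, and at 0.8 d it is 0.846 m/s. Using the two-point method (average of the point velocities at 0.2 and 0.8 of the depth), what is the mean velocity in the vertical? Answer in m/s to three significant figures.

v̄ = (1.616 + 0.846) / 2 = 1.231 m/s

1.23 m/s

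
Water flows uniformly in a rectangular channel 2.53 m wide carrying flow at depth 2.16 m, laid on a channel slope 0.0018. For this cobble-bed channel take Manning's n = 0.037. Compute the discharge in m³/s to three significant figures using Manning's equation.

A = b·y = 2.53 × 2.16 = 5.465 m²
P = b + 2y = 2.53 + 2×2.16 = 6.850 m
R = A/P = 5.465/6.850 = 0.7978 m
Q = (1/n)·A·R^(2/3)·S^(1/2) = (1/0.037) × 5.465 × 0.7978^(2/3) × 0.0018^(1/2) = 5.390 m³/s

5.39 m³/s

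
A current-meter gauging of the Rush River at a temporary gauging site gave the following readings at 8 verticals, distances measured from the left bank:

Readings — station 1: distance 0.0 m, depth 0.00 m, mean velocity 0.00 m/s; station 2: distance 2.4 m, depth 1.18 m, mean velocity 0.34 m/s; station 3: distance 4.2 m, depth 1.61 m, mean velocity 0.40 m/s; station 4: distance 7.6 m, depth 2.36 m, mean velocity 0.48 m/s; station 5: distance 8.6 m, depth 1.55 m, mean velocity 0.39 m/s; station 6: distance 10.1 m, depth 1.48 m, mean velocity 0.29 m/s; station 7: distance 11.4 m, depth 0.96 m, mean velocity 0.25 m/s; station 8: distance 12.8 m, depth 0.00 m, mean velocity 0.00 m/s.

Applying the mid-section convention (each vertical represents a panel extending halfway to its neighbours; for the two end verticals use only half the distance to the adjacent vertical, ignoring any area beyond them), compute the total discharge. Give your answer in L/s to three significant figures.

6690 L/s

w_2 = (4.2 − 0.0)/2 = 2.1 m; q_2 = 0.34 × 1.18 × 2.1 = 0.8425 m³/s
w_3 = (7.6 − 2.4)/2 = 2.6 m; q_3 = 0.40 × 1.61 × 2.6 = 1.674 m³/s
w_4 = (8.6 − 4.2)/2 = 2.2 m; q_4 = 0.48 × 2.36 × 2.2 = 2.492 m³/s
w_5 = (10.1 − 7.6)/2 = 1.25 m; q_5 = 0.39 × 1.55 × 1.25 = 0.7556 m³/s
w_6 = (11.4 − 8.6)/2 = 1.4 m; q_6 = 0.29 × 1.48 × 1.4 = 0.6009 m³/s
w_7 = (12.8 − 10.1)/2 = 1.35 m; q_7 = 0.25 × 0.96 × 1.35 = 0.3240 m³/s
Stations 1, 8 contribute zero (depth or velocity is 0).
Q = Σ qᵢ = 6.690 m³/s
= 6.690 × 1000 = 6690 L/s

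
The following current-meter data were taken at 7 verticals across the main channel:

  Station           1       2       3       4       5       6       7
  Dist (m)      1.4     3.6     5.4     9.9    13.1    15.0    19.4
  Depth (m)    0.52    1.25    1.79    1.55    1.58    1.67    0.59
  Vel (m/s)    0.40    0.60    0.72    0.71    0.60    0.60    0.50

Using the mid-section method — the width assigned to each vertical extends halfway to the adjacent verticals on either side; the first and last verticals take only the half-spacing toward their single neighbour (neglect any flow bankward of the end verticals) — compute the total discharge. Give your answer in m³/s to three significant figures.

w_1 = (3.6 − 1.4)/2 = 1.1 m; q_1 = 0.40 × 0.52 × 1.1 = 0.2288 m³/s
w_2 = (5.4 − 1.4)/2 = 2 m; q_2 = 0.60 × 1.25 × 2 = 1.500 m³/s
w_3 = (9.9 − 3.6)/2 = 3.15 m; q_3 = 0.72 × 1.79 × 3.15 = 4.060 m³/s
w_4 = (13.1 − 5.4)/2 = 3.85 m; q_4 = 0.71 × 1.55 × 3.85 = 4.237 m³/s
w_5 = (15.0 − 9.9)/2 = 2.55 m; q_5 = 0.60 × 1.58 × 2.55 = 2.417 m³/s
w_6 = (19.4 − 13.1)/2 = 3.15 m; q_6 = 0.60 × 1.67 × 3.15 = 3.156 m³/s
w_7 = (19.4 − 15.0)/2 = 2.2 m; q_7 = 0.50 × 0.59 × 2.2 = 0.6490 m³/s
Q = Σ qᵢ = 16.25 m³/s

16.2 m³/s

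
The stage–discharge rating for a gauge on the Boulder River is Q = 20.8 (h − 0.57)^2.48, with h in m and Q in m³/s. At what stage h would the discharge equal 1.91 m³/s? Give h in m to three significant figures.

h − h₀ = (Q/C)^(1/b) = (1.91/20.8)^(1/2.48) = 0.3818 m
h = 0.57 + 0.3818 = 0.9518 m

0.952 m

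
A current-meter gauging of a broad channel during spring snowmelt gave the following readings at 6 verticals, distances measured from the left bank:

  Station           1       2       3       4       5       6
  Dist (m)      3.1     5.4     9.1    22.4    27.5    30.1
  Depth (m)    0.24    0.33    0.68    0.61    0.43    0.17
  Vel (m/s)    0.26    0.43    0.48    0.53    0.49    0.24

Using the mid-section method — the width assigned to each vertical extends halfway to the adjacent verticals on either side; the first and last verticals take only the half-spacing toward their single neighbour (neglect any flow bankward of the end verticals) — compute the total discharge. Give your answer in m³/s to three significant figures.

w_1 = (5.4 − 3.1)/2 = 1.15 m; q_1 = 0.26 × 0.24 × 1.15 = 0.07176 m³/s
w_2 = (9.1 − 3.1)/2 = 3 m; q_2 = 0.43 × 0.33 × 3 = 0.4257 m³/s
w_3 = (22.4 − 5.4)/2 = 8.5 m; q_3 = 0.48 × 0.68 × 8.5 = 2.774 m³/s
w_4 = (27.5 − 9.1)/2 = 9.2 m; q_4 = 0.53 × 0.61 × 9.2 = 2.974 m³/s
w_5 = (30.1 − 22.4)/2 = 3.85 m; q_5 = 0.49 × 0.43 × 3.85 = 0.8112 m³/s
w_6 = (30.1 − 27.5)/2 = 1.3 m; q_6 = 0.24 × 0.17 × 1.3 = 0.05304 m³/s
Q = Σ qᵢ = 7.110 m³/s

7.11 m³/s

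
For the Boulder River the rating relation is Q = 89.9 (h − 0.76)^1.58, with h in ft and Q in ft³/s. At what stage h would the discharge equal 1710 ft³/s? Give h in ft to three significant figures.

7.21 ft

h − h₀ = (Q/C)^(1/b) = (1710/89.9)^(1/1.58) = 6.451 ft
h = 0.76 + 6.451 = 7.211 ft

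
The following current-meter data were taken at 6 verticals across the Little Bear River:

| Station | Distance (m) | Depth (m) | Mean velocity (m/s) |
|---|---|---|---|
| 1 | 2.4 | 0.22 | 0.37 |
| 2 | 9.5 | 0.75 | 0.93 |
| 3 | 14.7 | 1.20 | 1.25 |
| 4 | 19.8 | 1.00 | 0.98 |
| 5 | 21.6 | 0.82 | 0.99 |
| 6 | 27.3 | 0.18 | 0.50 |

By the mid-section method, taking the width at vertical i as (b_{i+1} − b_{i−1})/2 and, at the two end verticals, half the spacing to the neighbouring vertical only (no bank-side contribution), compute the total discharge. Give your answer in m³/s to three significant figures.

19.0 m³/s

w_1 = (9.5 − 2.4)/2 = 3.55 m; q_1 = 0.37 × 0.22 × 3.55 = 0.2890 m³/s
w_2 = (14.7 − 2.4)/2 = 6.15 m; q_2 = 0.93 × 0.75 × 6.15 = 4.290 m³/s
w_3 = (19.8 − 9.5)/2 = 5.15 m; q_3 = 1.25 × 1.20 × 5.15 = 7.725 m³/s
w_4 = (21.6 − 14.7)/2 = 3.45 m; q_4 = 0.98 × 1.00 × 3.45 = 3.381 m³/s
w_5 = (27.3 − 19.8)/2 = 3.75 m; q_5 = 0.99 × 0.82 × 3.75 = 3.044 m³/s
w_6 = (27.3 − 21.6)/2 = 2.85 m; q_6 = 0.50 × 0.18 × 2.85 = 0.2565 m³/s
Q = Σ qᵢ = 18.99 m³/s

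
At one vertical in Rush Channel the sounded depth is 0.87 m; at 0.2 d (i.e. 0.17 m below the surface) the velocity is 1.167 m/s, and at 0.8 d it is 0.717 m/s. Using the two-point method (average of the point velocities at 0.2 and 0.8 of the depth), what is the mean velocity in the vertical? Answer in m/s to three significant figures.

0.942 m/s

v̄ = (1.167 + 0.717) / 2 = 0.9420 m/s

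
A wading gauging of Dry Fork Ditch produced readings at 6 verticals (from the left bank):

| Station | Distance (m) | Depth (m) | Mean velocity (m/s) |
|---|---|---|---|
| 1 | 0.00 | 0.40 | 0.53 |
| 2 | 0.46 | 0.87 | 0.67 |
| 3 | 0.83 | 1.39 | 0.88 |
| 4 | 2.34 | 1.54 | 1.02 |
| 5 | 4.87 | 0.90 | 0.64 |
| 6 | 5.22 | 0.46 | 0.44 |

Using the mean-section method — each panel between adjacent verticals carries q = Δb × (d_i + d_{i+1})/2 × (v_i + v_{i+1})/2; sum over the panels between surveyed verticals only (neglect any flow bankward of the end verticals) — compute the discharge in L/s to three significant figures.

5290 L/s

Panel 1-2: Δb = 0.46 m, d̄ = (0.40+0.87)/2 = 0.635, v̄ = (0.53+0.67)/2 = 0.6 → q = 0.46×0.635×0.6 = 0.1753 m³/s
Panel 2-3: Δb = 0.37 m, d̄ = (0.87+1.39)/2 = 1.13, v̄ = (0.67+0.88)/2 = 0.775 → q = 0.37×1.13×0.775 = 0.3240 m³/s
Panel 3-4: Δb = 1.51 m, d̄ = (1.39+1.54)/2 = 1.465, v̄ = (0.88+1.02)/2 = 0.95 → q = 1.51×1.465×0.95 = 2.102 m³/s
Panel 4-5: Δb = 2.53 m, d̄ = (1.54+0.90)/2 = 1.22, v̄ = (1.02+0.64)/2 = 0.83 → q = 2.53×1.22×0.83 = 2.562 m³/s
Panel 5-6: Δb = 0.35 m, d̄ = (0.90+0.46)/2 = 0.68, v̄ = (0.64+0.44)/2 = 0.54 → q = 0.35×0.68×0.54 = 0.1285 m³/s
Q = Σ q = 5.291 m³/s
= 5.291 × 1000 = 5291 L/s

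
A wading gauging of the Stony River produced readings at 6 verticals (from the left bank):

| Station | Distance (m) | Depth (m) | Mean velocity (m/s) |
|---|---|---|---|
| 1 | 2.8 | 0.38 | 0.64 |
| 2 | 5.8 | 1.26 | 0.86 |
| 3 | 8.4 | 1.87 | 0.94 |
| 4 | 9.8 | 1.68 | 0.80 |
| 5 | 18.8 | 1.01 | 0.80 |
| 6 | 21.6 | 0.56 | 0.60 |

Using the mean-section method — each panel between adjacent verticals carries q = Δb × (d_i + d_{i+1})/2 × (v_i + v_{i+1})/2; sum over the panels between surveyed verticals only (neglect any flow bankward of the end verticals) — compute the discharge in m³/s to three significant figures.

18.9 m³/s

Panel 1-2: Δb = 3 m, d̄ = (0.38+1.26)/2 = 0.82, v̄ = (0.64+0.86)/2 = 0.75 → q = 3×0.82×0.75 = 1.845 m³/s
Panel 2-3: Δb = 2.6 m, d̄ = (1.26+1.87)/2 = 1.565, v̄ = (0.86+0.94)/2 = 0.9 → q = 2.6×1.565×0.9 = 3.662 m³/s
Panel 3-4: Δb = 1.4 m, d̄ = (1.87+1.68)/2 = 1.775, v̄ = (0.94+0.80)/2 = 0.87 → q = 1.4×1.775×0.87 = 2.162 m³/s
Panel 4-5: Δb = 9 m, d̄ = (1.68+1.01)/2 = 1.345, v̄ = (0.80+0.80)/2 = 0.8 → q = 9×1.345×0.8 = 9.684 m³/s
Panel 5-6: Δb = 2.8 m, d̄ = (1.01+0.56)/2 = 0.785, v̄ = (0.80+0.60)/2 = 0.7 → q = 2.8×0.785×0.7 = 1.539 m³/s
Q = Σ q = 18.89 m³/s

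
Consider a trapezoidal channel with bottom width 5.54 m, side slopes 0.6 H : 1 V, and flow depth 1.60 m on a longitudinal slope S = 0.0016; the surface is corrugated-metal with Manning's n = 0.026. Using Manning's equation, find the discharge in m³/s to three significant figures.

A = (b + z·y)·y = (5.54 + 0.6×1.60)×1.60 = 10.40 m²
P = b + 2y√(1+z²) = 5.54 + 2×1.60×√(1+0.6²) = 9.272 m
R = A/P = 10.40/9.272 = 1.122 m
Q = (1/n)·A·R^(2/3)·S^(1/2) = (1/0.026) × 10.40 × 1.122^(2/3) × 0.0016^(1/2) = 17.27 m³/s

17.3 m³/s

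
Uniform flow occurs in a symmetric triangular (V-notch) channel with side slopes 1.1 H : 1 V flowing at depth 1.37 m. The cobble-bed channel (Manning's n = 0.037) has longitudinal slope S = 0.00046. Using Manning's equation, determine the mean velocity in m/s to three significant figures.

A = z·y² = 1.1×1.37² = 2.065 m²
P = 2y√(1+z²) = 2×1.37×√(1+1.1²) = 4.073 m
R = A/P = 2.065/4.073 = 0.5069 m
Q = (1/n)·A·R^(2/3)·S^(1/2) = (1/0.037) × 2.065 × 0.5069^(2/3) × 0.00046^(1/2) = 0.7608 m³/s
V = Q/A = 0.7608/2.065 = 0.3685 m/s

0.368 m/s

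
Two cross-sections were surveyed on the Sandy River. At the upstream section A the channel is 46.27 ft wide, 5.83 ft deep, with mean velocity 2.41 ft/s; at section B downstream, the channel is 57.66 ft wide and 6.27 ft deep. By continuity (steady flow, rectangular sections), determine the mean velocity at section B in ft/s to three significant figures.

Q = A₁V₁ = (46.27×5.83) × 2.41 = 650.1 ft³/s
A₂ = 57.66 × 6.27 = 361.5 ft²
V₂ = Q/A₂ = 650.1/361.5 = 1.798 ft/s

1.80 ft/s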